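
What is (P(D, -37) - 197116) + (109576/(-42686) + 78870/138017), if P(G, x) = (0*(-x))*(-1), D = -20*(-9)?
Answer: -52786350444762/267790621 ≈ -1.9712e+5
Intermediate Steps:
D = 180
P(G, x) = 0 (P(G, x) = 0*(-1) = 0)
(P(D, -37) - 197116) + (109576/(-42686) + 78870/138017) = (0 - 197116) + (109576/(-42686) + 78870/138017) = -197116 + (109576*(-1/42686) + 78870*(1/138017)) = -197116 + (-54788/21343 + 7170/12547) = -197116 - 534395726/267790621 = -52786350444762/267790621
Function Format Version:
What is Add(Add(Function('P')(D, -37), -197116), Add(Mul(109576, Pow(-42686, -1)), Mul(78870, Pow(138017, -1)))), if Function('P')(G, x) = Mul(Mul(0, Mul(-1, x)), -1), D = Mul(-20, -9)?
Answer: Rational(-52786350444762, 267790621) ≈ -1.9712e+5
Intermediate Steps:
D = 180
Function('P')(G, x) = 0 (Function('P')(G, x) = Mul(0, -1) = 0)
Add(Add(Function('P')(D, -37), -197116), Add(Mul(109576, Pow(-42686, -1)), Mul(78870, Pow(138017, -1)))) = Add(Add(0, -197116), Add(Mul(109576, Pow(-42686, -1)), Mul(78870, Pow(138017, -1)))) = Add(-197116, Add(Mul(109576, Rational(-1, 42686)), Mul(78870, Rational(1, 138017)))) = Add(-197116, Add(Rational(-54788, 21343), Rational(7170, 12547))) = Add(-197116, Rational(-534395726, 267790621)) = Rational(-52786350444762, 267790621)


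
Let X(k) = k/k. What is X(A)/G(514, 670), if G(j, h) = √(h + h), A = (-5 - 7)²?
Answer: √335/670 ≈ 0.027318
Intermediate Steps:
A = 144 (A = (-12)² = 144)
X(k) = 1
G(j, h) = √2*√h (G(j, h) = √(2*h) = √2*√h)
X(A)/G(514, 670) = 1/(√2*√670) = 1/(2*√335) = 1*(√335/670) = √335/670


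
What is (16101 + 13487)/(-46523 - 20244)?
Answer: -29588/66767 ≈ -0.44315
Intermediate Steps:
(16101 + 13487)/(-46523 - 20244) = 29588/(-66767) = 29588*(-1/66767) = -29588/66767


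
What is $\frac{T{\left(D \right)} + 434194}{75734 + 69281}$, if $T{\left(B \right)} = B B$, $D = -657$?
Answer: $\frac{865843}{145015} \approx 5.9707$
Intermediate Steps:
$T{\left(B \right)} = B^{2}$
$\frac{T{\left(D \right)} + 434194}{75734 + 69281} = \frac{\left(-657\right)^{2} + 434194}{75734 + 69281} = \frac{431649 + 434194}{145015} = 865843 \cdot \frac{1}{145015} = \frac{865843}{145015}$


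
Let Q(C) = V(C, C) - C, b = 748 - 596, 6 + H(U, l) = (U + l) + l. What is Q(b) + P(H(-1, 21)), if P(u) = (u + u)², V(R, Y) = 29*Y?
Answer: 9156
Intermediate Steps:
H(U, l) = -6 + U + 2*l (H(U, l) = -6 + ((U + l) + l) = -6 + (U + 2*l) = -6 + U + 2*l)
P(u) = 4*u² (P(u) = (2*u)² = 4*u²)
b = 152
Q(C) = 28*C (Q(C) = 29*C - C = 28*C)
Q(b) + P(H(-1, 21)) = 28*152 + 4*(-6 - 1 + 2*21)² = 4256 + 4*(-6 - 1 + 42)² = 4256 + 4*35² = 4256 + 4*1225 = 4256 + 4900 = 9156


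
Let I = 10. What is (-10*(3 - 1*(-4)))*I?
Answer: -700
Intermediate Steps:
(-10*(3 - 1*(-4)))*I = -10*(3 - 1*(-4))*10 = -10*(3 + 4)*10 = -10*7*10 = -70*10 = -700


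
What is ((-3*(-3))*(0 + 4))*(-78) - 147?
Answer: -2955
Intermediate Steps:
((-3*(-3))*(0 + 4))*(-78) - 147 = (9*4)*(-78) - 147 = 36*(-78) - 147 = -2808 - 147 = -2955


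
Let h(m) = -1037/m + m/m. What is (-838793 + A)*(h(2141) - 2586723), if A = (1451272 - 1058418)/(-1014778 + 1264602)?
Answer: 15682775538582351783/7228016 ≈ 2.1697e+12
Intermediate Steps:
A = 196427/124912 (A = 392854/249824 = 392854*(1/249824) = 196427/124912 ≈ 1.5725)
h(m) = 1 - 1037/m (h(m) = -1037/m + 1 = 1 - 1037/m)
(-838793 + A)*(h(2141) - 2586723) = (-838793 + 196427/124912)*((-1037 + 2141)/2141 - 2586723) = -104775114789*((1/2141)*1104 - 2586723)/124912 = -104775114789*(1104/2141 - 2586723)/124912 = -104775114789/124912*(-5538172839/2141) = 15682775538582351783/7228016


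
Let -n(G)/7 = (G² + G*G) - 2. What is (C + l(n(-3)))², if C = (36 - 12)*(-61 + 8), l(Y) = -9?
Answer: 1640961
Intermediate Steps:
n(G) = 14 - 14*G² (n(G) = -7*((G² + G*G) - 2) = -7*((G² + G²) - 2) = -7*(2*G² - 2) = -7*(-2 + 2*G²) = 14 - 14*G²)
C = -1272 (C = 24*(-53) = -1272)
(C + l(n(-3)))² = (-1272 - 9)² = (-1281)² = 1640961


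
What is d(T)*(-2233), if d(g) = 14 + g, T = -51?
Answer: 82621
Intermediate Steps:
d(T)*(-2233) = (14 - 51)*(-2233) = -37*(-2233) = 82621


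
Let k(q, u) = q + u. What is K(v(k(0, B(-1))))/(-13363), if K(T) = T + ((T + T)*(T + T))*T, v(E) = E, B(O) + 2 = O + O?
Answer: 260/13363 ≈ 0.019457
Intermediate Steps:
B(O) = -2 + 2*O (B(O) = -2 + (O + O) = -2 + 2*O)
K(T) = T + 4*T³ (K(T) = T + ((2*T)*(2*T))*T = T + (4*T²)*T = T + 4*T³)
K(v(k(0, B(-1))))/(-13363) = ((0 + (-2 + 2*(-1))) + 4*(0 + (-2 + 2*(-1)))³)/(-13363) = ((0 + (-2 - 2)) + 4*(0 + (-2 - 2))³)*(-1/13363) = ((0 - 4) + 4*(0 - 4)³)*(-1/13363) = (-4 + 4*(-4)³)*(-1/13363) = (-4 + 4*(-64))*(-1/13363) = (-4 - 256)*(-1/13363) = -260*(-1/13363) = 260/13363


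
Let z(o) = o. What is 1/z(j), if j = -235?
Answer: -1/235 ≈ -0.0042553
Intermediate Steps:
1/z(j) = 1/(-235) = -1/235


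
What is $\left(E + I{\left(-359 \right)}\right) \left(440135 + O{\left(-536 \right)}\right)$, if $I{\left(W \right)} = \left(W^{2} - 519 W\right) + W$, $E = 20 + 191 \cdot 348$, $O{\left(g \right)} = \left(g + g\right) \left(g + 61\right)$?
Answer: $362010864885$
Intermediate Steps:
$O{\left(g \right)} = 2 g \left(61 + g\right)$
$E = 66488$ ($E = 20 + 66468 = 66488$)
$I{\left(W \right)} = W^{2} - 518 W$
$\left(E + I{\left(-359 \right)}\right) \left(440135 + O{\left(-536 \right)}\right) = \left(66488 - 359 \left(-518 - 359\right)\right) \left(440135 + 2 \left(-536\right) \left(61 - 536\right)\right) = \left(66488 - -314843\right) \left(440135 + 2 \left(-536\right) \left(-475\right)\right) = \left(66488 + 314843\right) \left(440135 + 509200\right) = 381331 \cdot 949335 = 362010864885$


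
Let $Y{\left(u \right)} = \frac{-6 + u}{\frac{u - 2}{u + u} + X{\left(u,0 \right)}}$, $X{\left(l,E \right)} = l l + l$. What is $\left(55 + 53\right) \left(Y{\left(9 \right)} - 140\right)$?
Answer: $- \frac{24594408}{1627} \approx -15116.0$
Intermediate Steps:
$X{\left(l,E \right)} = l + l^{2}$ ($X{\left(l,E \right)} = l^{2} + l = l + l^{2}$)
$Y{\left(u \right)} = \frac{-6 + u}{u \left(1 + u\right) + \frac{-2 + u}{2 u}}$ ($Y{\left(u \right)} = \frac{-6 + u}{\frac{u - 2}{u + u} + u \left(1 + u\right)} = \frac{-6 + u}{\frac{-2 + u}{2 u} + u \left(1 + u\right)} = \frac{-6 + u}{u \left(1 + u\right) + \frac{-2 + u}{2 u}}$)
$\left(55 + 53\right) \left(Y{\left(9 \right)} - 140\right) = \left(55 + 53\right) \left(2 \cdot 9 \frac{1}{-2 + 9 + 2 \cdot 9^{2} \left(1 + 9\right)} \left(-6 + 9\right) - 140\right) = 108 \left(2 \cdot 9 \frac{1}{-2 + 9 + 2 \cdot 81 \cdot 10} \cdot 3 - 140\right) = 108 \left(2 \cdot 9 \frac{1}{-2 + 9 + 1620} \cdot 3 - 140\right) = 108 \left(2 \cdot 9 \cdot \frac{1}{1627} \cdot 3 - 140\right) = 108 \left(\frac{54}{1627} - 140\right) = 108 \left(- \frac{227726}{1627}\right) = - \frac{24594408}{1627}$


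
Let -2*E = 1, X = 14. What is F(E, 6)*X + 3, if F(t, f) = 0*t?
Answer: 3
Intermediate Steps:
E = -½ (E = -½*1 = -½ ≈ -0.50000)
F(t, f) = 0
F(E, 6)*X + 3 = 0*14 + 3 = 0 + 3 = 3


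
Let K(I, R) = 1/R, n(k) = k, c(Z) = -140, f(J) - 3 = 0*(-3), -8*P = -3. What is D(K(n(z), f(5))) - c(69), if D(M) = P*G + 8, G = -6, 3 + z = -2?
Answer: 583/4 ≈ 145.75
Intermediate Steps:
z = -5 (z = -3 - 2 = -5)
P = 3/8 (P = -⅛*(-3) = 3/8 ≈ 0.37500)
f(J) = 3 (f(J) = 3 + 0*(-3) = 3 + 0 = 3)
D(M) = 23/4 (D(M) = (3/8)*(-6) + 8 = -9/4 + 8 = 23/4)
D(K(n(z), f(5))) - c(69) = 23/4 - 1*(-140) = 23/4 + 140 = 583/4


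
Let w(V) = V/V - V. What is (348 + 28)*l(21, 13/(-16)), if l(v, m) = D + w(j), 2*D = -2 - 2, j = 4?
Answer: -1880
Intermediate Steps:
w(V) = 1 - V
D = -2 (D = (-2 - 2)/2 = (1/2)*(-4) = -2)
l(v, m) = -5 (l(v, m) = -2 + (1 - 1*4) = -2 + (1 - 4) = -2 - 3 = -5)
(348 + 28)*l(21, 13/(-16)) = (348 + 28)*(-5) = 376*(-5) = -1880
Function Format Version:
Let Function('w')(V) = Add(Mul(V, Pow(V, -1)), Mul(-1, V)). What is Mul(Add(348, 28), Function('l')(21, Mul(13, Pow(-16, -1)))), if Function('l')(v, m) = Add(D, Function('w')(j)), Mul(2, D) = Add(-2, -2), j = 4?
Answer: -1880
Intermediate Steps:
Function('w')(V) = Add(1, Mul(-1, V))
D = -2 (D = Mul(Rational(1, 2), Add(-2, -2)) = Mul(Rational(1, 2), -4) = -2)
Function('l')(v, m) = -5 (Function('l')(v, m) = Add(-2, Add(1, Mul(-1, 4))) = Add(-2, Add(1, -4)) = Add(-2, -3) = -5)
Mul(Add(348, 28), Function('l')(21, Mul(13, Pow(-16, -1)))) = Mul(Add(348, 28), -5) = Mul(376, -5) = -1880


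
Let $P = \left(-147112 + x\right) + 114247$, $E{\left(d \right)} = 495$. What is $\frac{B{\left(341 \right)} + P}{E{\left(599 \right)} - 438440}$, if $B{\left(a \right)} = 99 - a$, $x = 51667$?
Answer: $- \frac{3712}{87589} \approx -0.04238$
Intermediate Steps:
$P = 18802$ ($P = \left(-147112 + 51667\right) + 114247 = -95445 + 114247 = 18802$)
$\frac{B{\left(341 \right)} + P}{E{\left(599 \right)} - 438440} = \frac{\left(99 - 341\right) + 18802}{495 - 438440} = \frac{\left(99 - 341\right) + 18802}{-437945} = \left(-242 + 18802\right) \left(- \frac{1}{437945}\right) = 18560 \left(- \frac{1}{437945}\right) = - \frac{3712}{87589}$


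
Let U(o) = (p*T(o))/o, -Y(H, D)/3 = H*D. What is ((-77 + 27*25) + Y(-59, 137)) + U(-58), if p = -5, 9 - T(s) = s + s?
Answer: 1441751/58 ≈ 24858.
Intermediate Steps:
T(s) = 9 - 2*s (T(s) = 9 - (s + s) = 9 - 2*s)
Y(H, D) = -3*D*H (Y(H, D) = -3*H*D = -3*D*H)
U(o) = (-45 + 10*o)/o (U(o) = (-5*(9 - 2*o))/o = (-45 + 10*o)/o)
((-77 + 27*25) + Y(-59, 137)) + U(-58) = ((-77 + 27*25) - 3*137*(-59)) + (10 - 45/(-58)) = ((-77 + 675) + 24249) + (10 - 45*(-1/58)) = (598 + 24249) + (10 + 45/58) = 24847 + 625/58 = 1441751/58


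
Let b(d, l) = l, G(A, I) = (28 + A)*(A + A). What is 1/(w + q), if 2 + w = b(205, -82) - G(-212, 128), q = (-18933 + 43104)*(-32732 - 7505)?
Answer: -1/972646627 ≈ -1.0281e-9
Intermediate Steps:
q = -972568527 (q = 24171*(-40237) = -972568527)
G(A, I) = 2*A*(28 + A) (G(A, I) = (28 + A)*(2*A) = 2*A*(28 + A))
w = -78100 (w = -2 + (-82 - 2*(-212)*(28 - 212)) = -2 + (-82 - 2*(-212)*(-184)) = -2 + (-82 - 1*78016) = -2 + (-82 - 78016) = -2 - 78098 = -78100)
1/(w + q) = 1/(-78100 - 972568527) = 1/(-972646627) = -1/972646627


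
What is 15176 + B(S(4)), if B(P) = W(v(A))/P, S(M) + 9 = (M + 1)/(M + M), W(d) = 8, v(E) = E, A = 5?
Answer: 1016728/67 ≈ 15175.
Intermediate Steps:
S(M) = -9 + (1 + M)/(2*M) (S(M) = -9 + (M + 1)/(M + M) = -9 + (1 + M)/((2*M)) = -9 + (1 + M)*(1/(2*M)) = -9 + (1 + M)/(2*M))
B(P) = 8/P
15176 + B(S(4)) = 15176 + 8/(((1/2)*(1 - 17*4)/4)) = 15176 + 8/(((1/2)*(1/4)*(1 - 68))) = 15176 + 8/(((1/2)*(1/4)*(-67))) = 15176 + 8/(-67/8) = 15176 + 8*(-8/67) = 15176 - 64/67 = 1016728/67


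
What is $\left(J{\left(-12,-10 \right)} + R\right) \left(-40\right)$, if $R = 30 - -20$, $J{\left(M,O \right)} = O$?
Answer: $-1600$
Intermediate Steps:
$R = 50$ ($R = 30 + 20 = 50$)
$\left(J{\left(-12,-10 \right)} + R\right) \left(-40\right) = \left(-10 + 50\right) \left(-40\right) = 40 \left(-40\right) = -1600$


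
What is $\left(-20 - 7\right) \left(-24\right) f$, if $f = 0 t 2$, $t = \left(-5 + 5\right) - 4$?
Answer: $0$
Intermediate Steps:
$t = -4$ ($t = 0 - 4 = -4$)
$f = 0$ ($f = 0 \left(-4\right) 2 = 0 \cdot 2 = 0$)
$\left(-20 - 7\right) \left(-24\right) f = \left(-20 - 7\right) \left(-24\right) 0 = \left(-27\right) \left(-24\right) 0 = 648 \cdot 0 = 0$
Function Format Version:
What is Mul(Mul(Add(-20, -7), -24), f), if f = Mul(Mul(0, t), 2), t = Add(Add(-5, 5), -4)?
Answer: 0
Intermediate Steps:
t = -4 (t = Add(0, -4) = -4)
f = 0 (f = Mul(Mul(0, -4), 2) = Mul(0, 2) = 0)
Mul(Mul(Add(-20, -7), -24), f) = Mul(Mul(Add(-20, -7), -24), 0) = Mul(Mul(-27, -24), 0) = Mul(648, 0) = 0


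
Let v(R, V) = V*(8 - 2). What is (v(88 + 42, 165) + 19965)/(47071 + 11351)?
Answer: 6985/19474 ≈ 0.35868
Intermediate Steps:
v(R, V) = 6*V (v(R, V) = V*6 = 6*V)
(v(88 + 42, 165) + 19965)/(47071 + 11351) = (6*165 + 19965)/(47071 + 11351) = (990 + 19965)/58422 = 20955*(1/58422) = 6985/19474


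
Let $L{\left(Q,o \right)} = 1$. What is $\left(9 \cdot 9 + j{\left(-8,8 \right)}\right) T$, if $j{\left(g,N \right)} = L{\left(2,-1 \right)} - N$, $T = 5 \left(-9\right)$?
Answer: $-3330$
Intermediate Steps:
$T = -45$
$j{\left(g,N \right)} = 1 - N$
$\left(9 \cdot 9 + j{\left(-8,8 \right)}\right) T = \left(9 \cdot 9 + \left(1 - 8\right)\right) \left(-45\right) = \left(81 + \left(1 - 8\right)\right) \left(-45\right) = \left(81 - 7\right) \left(-45\right) = 74 \left(-45\right) = -3330$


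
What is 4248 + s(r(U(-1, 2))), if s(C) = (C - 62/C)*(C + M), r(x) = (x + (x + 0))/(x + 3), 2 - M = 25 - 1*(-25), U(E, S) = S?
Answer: 196706/25 ≈ 7868.2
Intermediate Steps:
M = -48 (M = 2 - (25 - 1*(-25)) = 2 - (25 + 25) = 2 - 1*50 = 2 - 50 = -48)
r(x) = 2*x/(3 + x) (r(x) = (x + x)/(3 + x) = (2*x)/(3 + x) = 2*x/(3 + x))
s(C) = (-48 + C)*(C - 62/C) (s(C) = (C - 62/C)*(C - 48) = (C - 62/C)*(-48 + C) = (-48 + C)*(C - 62/C))
4248 + s(r(U(-1, 2))) = 4248 + (-62 + (2*2/(3 + 2))² - 96*2/(3 + 2) + 2976/((2*2/(3 + 2)))) = 4248 + (-62 + (2*2/5)² - 96*2/5 + 2976/((2*2/5))) = 4248 + (-62 + (2*2*(⅕))² - 96*2/5 + 2976/((2*2*(⅕)))) = 4248 + (-62 + (⅘)² - 48*⅘ + 2976/(⅘)) = 4248 + (-62 + 16/25 - 192/5 + 2976*(5/4)) = 4248 + (-62 + 16/25 - 192/5 + 3720) = 4248 + 90506/25 = 196706/25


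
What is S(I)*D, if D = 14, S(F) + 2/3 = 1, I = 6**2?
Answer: 14/3 ≈ 4.6667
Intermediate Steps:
I = 36
S(F) = 1/3 (S(F) = -2/3 + 1 = 1/3)
S(I)*D = (1/3)*14 = 14/3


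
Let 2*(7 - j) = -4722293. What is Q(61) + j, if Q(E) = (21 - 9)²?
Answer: 4722595/2 ≈ 2.3613e+6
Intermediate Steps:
Q(E) = 144 (Q(E) = 12² = 144)
j = 4722307/2 (j = 7 - ½*(-4722293) = 7 + 4722293/2 = 4722307/2 ≈ 2.3612e+6)
Q(61) + j = 144 + 4722307/2 = 4722595/2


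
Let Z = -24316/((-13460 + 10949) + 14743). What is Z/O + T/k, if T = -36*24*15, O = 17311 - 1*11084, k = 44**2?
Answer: -1402262729/209463826 ≈ -6.6945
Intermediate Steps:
k = 1936
Z = -6079/3058 (Z = -24316/(-2511 + 14743) = -24316/12232 = -24316*1/12232 = -6079/3058 ≈ -1.9879)
O = 6227 (O = 17311 - 11084 = 6227)
T = -12960 (T = -864*15 = -12960)
Z/O + T/k = -6079/3058/6227 - 12960/1936 = -6079/3058*1/6227 - 12960*1/1936 = -6079/19042166 - 810/121 = -1402262729/209463826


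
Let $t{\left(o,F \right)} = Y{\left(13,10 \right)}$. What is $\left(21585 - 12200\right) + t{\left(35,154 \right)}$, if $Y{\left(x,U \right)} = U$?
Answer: $9395$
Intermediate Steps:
$t{\left(o,F \right)} = 10$
$\left(21585 - 12200\right) + t{\left(35,154 \right)} = \left(21585 - 12200\right) + 10 = 9385 + 10 = 9395$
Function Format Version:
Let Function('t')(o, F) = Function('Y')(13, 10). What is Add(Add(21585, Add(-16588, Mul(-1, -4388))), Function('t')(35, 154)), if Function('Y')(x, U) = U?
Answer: 9395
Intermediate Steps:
Function('t')(o, F) = 10
Add(Add(21585, Add(-16588, Mul(-1, -4388))), Function('t')(35, 154)) = Add(Add(21585, Add(-16588, Mul(-1, -4388))), 10) = Add(Add(21585, Add(-16588, 4388)), 10) = Add(Add(21585, -12200), 10) = Add(9385, 10) = 9395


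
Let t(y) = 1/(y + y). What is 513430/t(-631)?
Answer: -647948660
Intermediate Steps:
t(y) = 1/(2*y)
513430/t(-631) = 513430/(((½)/(-631))) = 513430/(((½)*(-1/631))) = 513430/(-1/1262) = 513430*(-1262) = -647948660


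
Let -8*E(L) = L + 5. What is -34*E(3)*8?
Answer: 272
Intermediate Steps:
E(L) = -5/8 - L/8 (E(L) = -(L + 5)/8 = -(5 + L)/8 = -5/8 - L/8)
-34*E(3)*8 = -34*(-5/8 - ⅛*3)*8 = -34*(-5/8 - 3/8)*8 = -34*(-1)*8 = 34*8 = 272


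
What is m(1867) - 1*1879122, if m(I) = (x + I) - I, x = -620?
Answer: -1879742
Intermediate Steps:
m(I) = -620 (m(I) = (-620 + I) - I = -620)
m(1867) - 1*1879122 = -620 - 1*1879122 = -620 - 1879122 = -1879742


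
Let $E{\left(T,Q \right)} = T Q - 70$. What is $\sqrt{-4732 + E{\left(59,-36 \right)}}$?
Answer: $i \sqrt{6926} \approx 83.223 i$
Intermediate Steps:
$E{\left(T,Q \right)} = -70 + Q T$ ($E{\left(T,Q \right)} = Q T - 70 = -70 + Q T$)
$\sqrt{-4732 + E{\left(59,-36 \right)}} = \sqrt{-4732 - 2194} = \sqrt{-6926} = i \sqrt{6926}$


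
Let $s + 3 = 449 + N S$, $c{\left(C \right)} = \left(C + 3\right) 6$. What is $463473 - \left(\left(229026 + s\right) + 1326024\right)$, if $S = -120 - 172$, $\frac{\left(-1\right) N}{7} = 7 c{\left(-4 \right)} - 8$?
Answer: $-989823$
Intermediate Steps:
$c{\left(C \right)} = 18 + 6 C$ ($c{\left(C \right)} = \left(3 + C\right) 6 = 18 + 6 C$)
$N = 350$ ($N = - 7 \left(7 \left(18 + 6 \left(-4\right)\right) - 8\right) = - 7 \left(7 \left(18 - 24\right) - 8\right) = - 7 \left(7 \left(-6\right) - 8\right) = - 7 \left(-42 - 8\right) = \left(-7\right) \left(-50\right) = 350$)
$S = -292$
$s = -101754$ ($s = -3 + \left(449 + 350 \left(-292\right)\right) = -3 + \left(449 - 102200\right) = -3 - 101751 = -101754$)
$463473 - \left(\left(229026 + s\right) + 1326024\right) = 463473 - \left(\left(229026 - 101754\right) + 1326024\right) = 463473 - \left(127272 + 1326024\right) = 463473 - 1453296 = -989823$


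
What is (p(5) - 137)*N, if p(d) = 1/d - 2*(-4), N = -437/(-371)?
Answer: -40204/265 ≈ -151.71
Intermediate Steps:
N = 437/371 (N = -437*(-1/371) = 437/371 ≈ 1.1779)
p(d) = 8 + 1/d (p(d) = 1/d + 8 = 8 + 1/d)
(p(5) - 137)*N = ((8 + 1/5) - 137)*(437/371) = ((8 + ⅕) - 137)*(437/371) = (41/5 - 137)*(437/371) = -644/5*437/371 = -40204/265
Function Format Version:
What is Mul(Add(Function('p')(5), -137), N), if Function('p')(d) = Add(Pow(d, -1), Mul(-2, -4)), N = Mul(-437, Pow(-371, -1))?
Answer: Rational(-40204, 265) ≈ -151.71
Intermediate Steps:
N = Rational(437, 371) (N = Mul(-437, Rational(-1, 371)) = Rational(437, 371) ≈ 1.1779)
Function('p')(d) = Add(8, Pow(d, -1)) (Function('p')(d) = Add(Pow(d, -1), 8) = Add(8, Pow(d, -1)))
Mul(Add(Function('p')(5), -137), N) = Mul(Add(Add(8, Pow(5, -1)), -137), Rational(437, 371)) = Mul(Add(Add(8, Rational(1, 5)), -137), Rational(437, 371)) = Mul(Add(Rational(41, 5), -137), Rational(437, 371)) = Mul(Rational(-644, 5), Rational(437, 371)) = Rational(-40204, 265)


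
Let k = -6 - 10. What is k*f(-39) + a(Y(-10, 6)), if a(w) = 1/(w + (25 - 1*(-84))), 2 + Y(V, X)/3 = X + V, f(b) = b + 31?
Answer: 11649/91 ≈ 128.01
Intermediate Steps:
f(b) = 31 + b
k = -16
Y(V, X) = -6 + 3*V + 3*X (Y(V, X) = -6 + 3*(X + V) = -6 + 3*(V + X) = -6 + (3*V + 3*X) = -6 + 3*V + 3*X)
a(w) = 1/(109 + w) (a(w) = 1/(w + (25 + 84)) = 1/(w + 109) = 1/(109 + w))
k*f(-39) + a(Y(-10, 6)) = -16*(31 - 39) + 1/(109 + (-6 + 3*(-10) + 3*6)) = -16*(-8) + 1/(109 + (-6 - 30 + 18)) = 128 + 1/(109 - 18) = 128 + 1/91 = 11649/91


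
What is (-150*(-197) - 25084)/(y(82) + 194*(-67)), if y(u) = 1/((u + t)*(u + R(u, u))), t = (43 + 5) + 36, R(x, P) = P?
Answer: -121582384/353857551 ≈ -0.34359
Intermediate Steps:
t = 84 (t = 48 + 36 = 84)
y(u) = 1/(2*u*(84 + u)) (y(u) = 1/((u + 84)*(u + u)) = 1/((84 + u)*(2*u)) = 1/(2*u*(84 + u)))
(-150*(-197) - 25084)/(y(82) + 194*(-67)) = (-150*(-197) - 25084)/((½)/(82*(84 + 82)) + 194*(-67)) = (29550 - 25084)/((½)*(1/82)/166 - 12998) = 4466/((½)*(1/82)*(1/166) - 12998) = 4466/(1/27224 - 12998) = 4466/(-353857551/27224) = 4466*(-27224/353857551) = -121582384/353857551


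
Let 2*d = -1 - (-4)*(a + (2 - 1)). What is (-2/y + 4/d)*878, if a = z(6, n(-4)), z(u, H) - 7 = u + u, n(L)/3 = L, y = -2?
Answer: 76386/79 ≈ 966.91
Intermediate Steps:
n(L) = 3*L
z(u, H) = 7 + 2*u (z(u, H) = 7 + (u + u) = 7 + 2*u)
a = 19 (a = 7 + 2*6 = 7 + 12 = 19)
d = 79/2 (d = (-1 - (-4)*(19 + (2 - 1)))/2 = (-1 - (-4)*(19 + 1))/2 = (-1 - (-4)*20)/2 = (-1 - 1*(-80))/2 = (-1 + 80)/2 = (½)*79 = 79/2 ≈ 39.500)
(-2/y + 4/d)*878 = (-2/(-2) + 4/(79/2))*878 = (-2*(-½) + 4*(2/79))*878 = (1 + 8/79)*878 = (87/79)*878 = 76386/79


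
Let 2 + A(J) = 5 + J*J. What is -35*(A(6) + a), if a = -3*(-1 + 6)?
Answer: -840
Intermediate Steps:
A(J) = 3 + J² (A(J) = -2 + (5 + J*J) = -2 + (5 + J²) = 3 + J²)
a = -15 (a = -3*5 = -15)
-35*(A(6) + a) = -35*((3 + 6²) - 15) = -35*((3 + 36) - 15) = -35*(39 - 15) = -35*24 = -840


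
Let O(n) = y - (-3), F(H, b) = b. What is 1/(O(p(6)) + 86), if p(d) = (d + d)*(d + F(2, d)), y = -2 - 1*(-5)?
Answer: 1/92 ≈ 0.010870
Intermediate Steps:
y = 3 (y = -2 + 5 = 3)
p(d) = 4*d² (p(d) = (d + d)*(d + d) = (2*d)*(2*d) = 4*d²)
O(n) = 6 (O(n) = 3 - (-3) = 3 - 1*(-3) = 3 + 3 = 6)
1/(O(p(6)) + 86) = 1/(6 + 86) = 1/92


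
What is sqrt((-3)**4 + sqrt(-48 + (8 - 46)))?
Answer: sqrt(81 + I*sqrt(86)) ≈ 9.0147 + 0.51436*I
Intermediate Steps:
sqrt((-3)**4 + sqrt(-48 + (8 - 46))) = sqrt(81 + sqrt(-48 - 38)) = sqrt(81 + sqrt(-86)) = sqrt(81 + I*sqrt(86))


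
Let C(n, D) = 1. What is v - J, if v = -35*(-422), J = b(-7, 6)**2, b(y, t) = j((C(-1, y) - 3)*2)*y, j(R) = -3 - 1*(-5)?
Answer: 14574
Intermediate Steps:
j(R) = 2 (j(R) = -3 + 5 = 2)
b(y, t) = 2*y
J = 196 (J = (2*(-7))**2 = (-14)**2 = 196)
v = 14770
v - J = 14770 - 1*196 = 14770 - 196 = 14574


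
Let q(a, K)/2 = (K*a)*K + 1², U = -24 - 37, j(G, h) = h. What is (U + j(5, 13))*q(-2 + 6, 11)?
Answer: -46560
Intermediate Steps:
U = -61
q(a, K) = 2 + 2*a*K² (q(a, K) = 2*((K*a)*K + 1²) = 2*(a*K² + 1) = 2*(1 + a*K²) = 2 + 2*a*K²)
(U + j(5, 13))*q(-2 + 6, 11) = (-61 + 13)*(2 + 2*(-2 + 6)*11²) = -48*(2 + 2*4*121) = -48*(2 + 968) = -48*970 = -46560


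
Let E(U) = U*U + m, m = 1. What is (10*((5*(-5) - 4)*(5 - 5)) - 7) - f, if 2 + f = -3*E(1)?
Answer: 1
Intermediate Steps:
E(U) = 1 + U² (E(U) = U*U + 1 = U² + 1 = 1 + U²)
f = -8 (f = -2 - 3*(1 + 1²) = -2 - 3*(1 + 1) = -2 - 3*2 = -2 - 6 = -8)
(10*((5*(-5) - 4)*(5 - 5)) - 7) - f = (10*((5*(-5) - 4)*(5 - 5)) - 7) - 1*(-8) = (10*((-25 - 4)*0) - 7) + 8 = (10*(-29*0) - 7) + 8 = (10*0 - 7) + 8 = (0 - 7) + 8 = -7 + 8 = 1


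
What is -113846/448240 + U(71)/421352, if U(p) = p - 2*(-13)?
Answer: -374420004/1475522035 ≈ -0.25375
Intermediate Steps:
U(p) = 26 + p (U(p) = p + 26 = 26 + p)
-113846/448240 + U(71)/421352 = -113846/448240 + (26 + 71)/421352 = -113846*1/448240 + 97*(1/421352) = -56923/224120 + 97/421352 = -374420004/1475522035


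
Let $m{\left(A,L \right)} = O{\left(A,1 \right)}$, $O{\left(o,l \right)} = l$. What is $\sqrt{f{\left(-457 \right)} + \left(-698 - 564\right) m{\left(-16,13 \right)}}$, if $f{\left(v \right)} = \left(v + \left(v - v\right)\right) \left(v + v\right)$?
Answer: $2 \sqrt{104109} \approx 645.32$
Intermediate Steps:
$m{\left(A,L \right)} = 1$
$f{\left(v \right)} = 2 v^{2}$ ($f{\left(v \right)} = \left(v + 0\right) 2 v = v 2 v = 2 v^{2}$)
$\sqrt{f{\left(-457 \right)} + \left(-698 - 564\right) m{\left(-16,13 \right)}} = \sqrt{2 \left(-457\right)^{2} + \left(-698 - 564\right) 1} = \sqrt{2 \cdot 208849 - 1262} = \sqrt{417698 - 1262} = \sqrt{416436} = 2 \sqrt{104109}$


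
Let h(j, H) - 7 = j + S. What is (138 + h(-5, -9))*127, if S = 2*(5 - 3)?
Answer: 18288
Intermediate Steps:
S = 4 (S = 2*2 = 4)
h(j, H) = 11 + j (h(j, H) = 7 + (j + 4) = 7 + (4 + j) = 11 + j)
(138 + h(-5, -9))*127 = (138 + (11 - 5))*127 = (138 + 6)*127 = 144*127 = 18288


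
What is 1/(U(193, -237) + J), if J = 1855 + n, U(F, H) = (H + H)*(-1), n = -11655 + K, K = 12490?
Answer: 1/3164 ≈ 0.00031606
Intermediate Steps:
n = 835 (n = -11655 + 12490 = 835)
U(F, H) = -2*H (U(F, H) = (2*H)*(-1) = -2*H)
J = 2690 (J = 1855 + 835 = 2690)
1/(U(193, -237) + J) = 1/(-2*(-237) + 2690) = 1/(474 + 2690) = 1/3164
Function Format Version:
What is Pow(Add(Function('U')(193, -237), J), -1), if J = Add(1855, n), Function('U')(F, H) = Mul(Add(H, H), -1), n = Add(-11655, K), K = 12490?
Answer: Rational(1, 3164) ≈ 0.00031606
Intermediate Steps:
n = 835 (n = Add(-11655, 12490) = 835)
Function('U')(F, H) = Mul(-2, H) (Function('U')(F, H) = Mul(Mul(2, H), -1) = Mul(-2, H))
J = 2690 (J = Add(1855, 835) = 2690)
Pow(Add(Function('U')(193, -237), J), -1) = Pow(Add(Mul(-2, -237), 2690), -1) = Pow(Add(474, 2690), -1) = Pow(3164, -1) = Rational(1, 3164)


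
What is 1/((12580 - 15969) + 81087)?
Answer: 1/77698 ≈ 1.2870e-5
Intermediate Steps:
1/((12580 - 15969) + 81087) = 1/(-3389 + 81087) = 1/77698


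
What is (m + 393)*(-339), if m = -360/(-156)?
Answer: -1742121/13 ≈ -1.3401e+5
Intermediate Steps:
m = 30/13 (m = -360*(-1/156) = 30/13 ≈ 2.3077)
(m + 393)*(-339) = (30/13 + 393)*(-339) = (5139/13)*(-339) = -1742121/13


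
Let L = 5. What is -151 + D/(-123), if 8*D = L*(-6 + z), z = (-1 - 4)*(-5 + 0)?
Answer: -148679/984 ≈ -151.10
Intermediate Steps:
z = 25 (z = -5*(-5) = 25)
D = 95/8 (D = (5*(-6 + 25))/8 = (5*19)/8 = (1/8)*95 = 95/8 ≈ 11.875)
-151 + D/(-123) = -151 + (95/8)/(-123) = -151 - 1/123*95/8 = -151 - 95/984 = -148679/984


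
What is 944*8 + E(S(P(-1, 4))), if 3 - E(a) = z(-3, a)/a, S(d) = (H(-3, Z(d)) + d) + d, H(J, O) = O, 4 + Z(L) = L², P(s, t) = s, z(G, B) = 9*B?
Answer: 7546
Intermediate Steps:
Z(L) = -4 + L²
S(d) = -4 + d² + 2*d (S(d) = ((-4 + d²) + d) + d = (-4 + d + d²) + d = -4 + d² + 2*d)
E(a) = -6 (E(a) = 3 - 9*a/a = 3 - 1*9 = 3 - 9 = -6)
944*8 + E(S(P(-1, 4))) = 944*8 - 6 = 7552 - 6 = 7546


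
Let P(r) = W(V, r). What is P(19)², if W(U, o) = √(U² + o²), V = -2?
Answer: 365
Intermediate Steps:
P(r) = √(4 + r²) (P(r) = √((-2)² + r²) = √(4 + r²))
P(19)² = (√(4 + 19²))² = (√(4 + 361))² = (√365)² = 365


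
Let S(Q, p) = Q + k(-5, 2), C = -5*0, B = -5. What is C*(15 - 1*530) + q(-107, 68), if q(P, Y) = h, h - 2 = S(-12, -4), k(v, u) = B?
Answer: -15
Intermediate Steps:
k(v, u) = -5
C = 0
S(Q, p) = -5 + Q (S(Q, p) = Q - 5 = -5 + Q)
h = -15 (h = 2 + (-5 - 12) = 2 - 17 = -15)
q(P, Y) = -15
C*(15 - 1*530) + q(-107, 68) = 0*(15 - 1*530) - 15 = 0*(15 - 530) - 15 = 0*(-515) - 15 = 0 - 15 = -15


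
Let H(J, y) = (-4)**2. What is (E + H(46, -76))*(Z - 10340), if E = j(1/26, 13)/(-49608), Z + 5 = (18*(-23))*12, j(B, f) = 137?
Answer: -12152258983/49608 ≈ -2.4497e+5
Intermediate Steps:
H(J, y) = 16
Z = -4973 (Z = -5 + (18*(-23))*12 = -5 - 414*12 = -5 - 4968 = -4973)
E = -137/49608 (E = 137/(-49608) = 137*(-1/49608) = -137/49608 ≈ -0.0027617)
(E + H(46, -76))*(Z - 10340) = (-137/49608 + 16)*(-4973 - 10340) = (793591/49608)*(-15313) = -12152258983/49608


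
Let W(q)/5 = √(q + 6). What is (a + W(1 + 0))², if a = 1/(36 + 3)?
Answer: 266176/1521 + 10*√7/39 ≈ 175.68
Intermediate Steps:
W(q) = 5*√(6 + q) (W(q) = 5*√(q + 6) = 5*√(6 + q))
a = 1/39 ≈ 0.025641
(a + W(1 + 0))² = (1/39 + 5*√(6 + (1 + 0)))² = (1/39 + 5*√(6 + 1))² = (1/39 + 5*√7)²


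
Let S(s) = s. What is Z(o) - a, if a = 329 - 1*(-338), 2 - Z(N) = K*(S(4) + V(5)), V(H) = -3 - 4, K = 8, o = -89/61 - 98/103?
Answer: -641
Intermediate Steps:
o = -15145/6283 (o = -89*1/61 - 98*1/103 = -89/61 - 98/103 = -15145/6283 ≈ -2.4105)
V(H) = -7
Z(N) = 26 (Z(N) = 2 - 8*(4 - 7) = 2 - 8*(-3) = 2 - 1*(-24) = 2 + 24 = 26)
a = 667 (a = 329 + 338 = 667)
Z(o) - a = 26 - 1*667 = 26 - 667 = -641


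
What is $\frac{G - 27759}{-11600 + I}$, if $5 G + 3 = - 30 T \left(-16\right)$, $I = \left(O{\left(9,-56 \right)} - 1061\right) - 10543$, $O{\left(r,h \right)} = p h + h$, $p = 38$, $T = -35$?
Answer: $\frac{77799}{63470} \approx 1.2258$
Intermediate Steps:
$O{\left(r,h \right)} = 39 h$ ($O{\left(r,h \right)} = 38 h + h = 39 h$)
$I = -13788$ ($I = \left(39 \left(-56\right) - 1061\right) - 10543 = \left(-2184 - 1061\right) - 10543 = -3245 - 10543 = -13788$)
$G = - \frac{16803}{5}$ ($G = - \frac{3}{5} + \frac{\left(-30\right) \left(-35\right) \left(-16\right)}{5} = - \frac{3}{5} + \frac{1050 \left(-16\right)}{5} = - \frac{3}{5} + \frac{1}{5} \left(-16800\right) = - \frac{3}{5} - 3360 = - \frac{16803}{5} \approx -3360.6$)
$\frac{G - 27759}{-11600 + I} = \frac{- \frac{16803}{5} - 27759}{-11600 - 13788} = - \frac{155598}{5 \left(-25388\right)} = \left(- \frac{155598}{5}\right) \left(- \frac{1}{25388}\right) = \frac{77799}{63470}$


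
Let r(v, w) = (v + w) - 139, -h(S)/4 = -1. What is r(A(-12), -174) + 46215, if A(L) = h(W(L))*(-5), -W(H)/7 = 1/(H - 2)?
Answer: 45882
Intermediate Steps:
W(H) = -7/(-2 + H) (W(H) = -7/(H - 2) = -7/(-2 + H))
h(S) = 4 (h(S) = -4*(-1) = 4)
A(L) = -20 (A(L) = 4*(-5) = -20)
r(v, w) = -139 + v + w
r(A(-12), -174) + 46215 = (-139 - 20 - 174) + 46215 = -333 + 46215 = 45882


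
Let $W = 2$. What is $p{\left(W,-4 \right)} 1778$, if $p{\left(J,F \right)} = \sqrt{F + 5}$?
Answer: $1778$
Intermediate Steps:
$p{\left(J,F \right)} = \sqrt{5 + F}$
$p{\left(W,-4 \right)} 1778 = \sqrt{5 - 4} \cdot 1778 = \sqrt{1} \cdot 1778 = 1 \cdot 1778 = 1778$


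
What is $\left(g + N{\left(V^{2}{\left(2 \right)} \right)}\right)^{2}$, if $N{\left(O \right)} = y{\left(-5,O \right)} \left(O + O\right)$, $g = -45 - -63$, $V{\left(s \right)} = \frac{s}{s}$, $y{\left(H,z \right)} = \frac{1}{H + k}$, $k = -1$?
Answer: $\frac{2809}{9} \approx 312.11$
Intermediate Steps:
$y{\left(H,z \right)} = \frac{1}{-1 + H}$ ($y{\left(H,z \right)} = \frac{1}{H - 1} = \frac{1}{-1 + H}$)
$V{\left(s \right)} = 1$
$g = 18$ ($g = -45 + 63 = 18$)
$N{\left(O \right)} = - \frac{O}{3}$ ($N{\left(O \right)} = \frac{O + O}{-1 - 5} = \frac{2 O}{-6} = - \frac{2 O}{6} = - \frac{O}{3}$)
$\left(g + N{\left(V^{2}{\left(2 \right)} \right)}\right)^{2} = \left(18 - \frac{1^{2}}{3}\right)^{2} = \left(18 - \frac{1}{3}\right)^{2} = \left(\frac{53}{3}\right)^{2} = \frac{2809}{9}$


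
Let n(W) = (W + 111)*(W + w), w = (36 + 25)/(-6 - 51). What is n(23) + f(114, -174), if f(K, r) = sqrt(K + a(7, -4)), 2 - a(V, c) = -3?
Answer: 167500/57 + sqrt(119) ≈ 2949.5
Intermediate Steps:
w = -61/57 (w = 61/(-57) = 61*(-1/57) = -61/57 ≈ -1.0702)
a(V, c) = 5 (a(V, c) = 2 - 1*(-3) = 2 + 3 = 5)
f(K, r) = sqrt(5 + K) (f(K, r) = sqrt(K + 5) = sqrt(5 + K))
n(W) = (111 + W)*(-61/57 + W) (n(W) = (W + 111)*(W - 61/57) = (111 + W)*(-61/57 + W))
n(23) + f(114, -174) = (-2257/19 + 23**2 + (6266/57)*23) + sqrt(5 + 114) = (-2257/19 + 529 + 144118/57) + sqrt(119) = 167500/57 + sqrt(119)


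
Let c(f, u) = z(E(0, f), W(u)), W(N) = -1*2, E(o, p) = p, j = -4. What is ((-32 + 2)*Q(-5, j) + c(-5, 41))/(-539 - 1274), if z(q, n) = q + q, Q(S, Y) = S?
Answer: -20/259 ≈ -0.077220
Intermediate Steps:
W(N) = -2
z(q, n) = 2*q
c(f, u) = 2*f
((-32 + 2)*Q(-5, j) + c(-5, 41))/(-539 - 1274) = ((-32 + 2)*(-5) + 2*(-5))/(-539 - 1274) = (-30*(-5) - 10)/(-1813) = (150 - 10)*(-1/1813) = 140*(-1/1813) = -20/259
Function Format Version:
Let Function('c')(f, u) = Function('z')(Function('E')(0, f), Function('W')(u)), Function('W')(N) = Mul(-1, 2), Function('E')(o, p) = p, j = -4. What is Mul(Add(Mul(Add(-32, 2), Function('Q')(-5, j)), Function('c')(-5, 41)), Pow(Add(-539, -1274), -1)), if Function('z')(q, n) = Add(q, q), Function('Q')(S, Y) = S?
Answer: Rational(-20, 259) ≈ -0.077220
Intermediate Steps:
Function('W')(N) = -2
Function('z')(q, n) = Mul(2, q)
Function('c')(f, u) = Mul(2, f)
Mul(Add(Mul(Add(-32, 2), Function('Q')(-5, j)), Function('c')(-5, 41)), Pow(Add(-539, -1274), -1)) = Mul(Add(Mul(Add(-32, 2), -5), Mul(2, -5)), Pow(Add(-539, -1274), -1)) = Mul(Add(Mul(-30, -5), -10), Pow(-1813, -1)) = Mul(Add(150, -10), Rational(-1, 1813)) = Mul(140, Rational(-1, 1813)) = Rational(-20, 259)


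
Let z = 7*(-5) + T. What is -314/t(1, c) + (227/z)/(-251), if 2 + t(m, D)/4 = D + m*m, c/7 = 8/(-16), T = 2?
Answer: 434158/24849 ≈ 17.472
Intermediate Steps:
z = -33 (z = 7*(-5) + 2 = -35 + 2 = -33)
c = -7/2 (c = 7*(8/(-16)) = 7*(8*(-1/16)) = 7*(-½) = -7/2 ≈ -3.5000)
t(m, D) = -8 + 4*D + 4*m² (t(m, D) = -8 + 4*(D + m*m) = -8 + 4*(D + m²) = -8 + (4*D + 4*m²) = -8 + 4*D + 4*m²)
-314/t(1, c) + (227/z)/(-251) = -314/(-8 + 4*(-7/2) + 4*1²) + (227/(-33))/(-251) = -314/(-8 - 14 + 4*1) + (227*(-1/33))*(-1/251) = -314/(-8 - 14 + 4) - 227/33*(-1/251) = -314/(-18) + 227/8283 = -314*(-1/18) + 227/8283 = 157/9 + 227/8283 = 434158/24849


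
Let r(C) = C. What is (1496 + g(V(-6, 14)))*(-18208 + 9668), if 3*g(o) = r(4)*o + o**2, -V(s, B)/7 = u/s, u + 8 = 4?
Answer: -345186800/27 ≈ -1.2785e+7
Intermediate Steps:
u = -4 (u = -8 + 4 = -4)
V(s, B) = 28/s (V(s, B) = -(-28)/s = 28/s)
g(o) = o**2/3 + 4*o/3 (g(o) = (4*o + o**2)/3 = (o**2 + 4*o)/3 = o**2/3 + 4*o/3)
(1496 + g(V(-6, 14)))*(-18208 + 9668) = (1496 + (28/(-6))*(4 + 28/(-6))/3)*(-18208 + 9668) = (1496 + (28*(-1/6))*(4 + 28*(-1/6))/3)*(-8540) = (1496 + (1/3)*(-14/3)*(4 - 14/3))*(-8540) = (1496 + (1/3)*(-14/3)*(-2/3))*(-8540) = (1496 + 28/27)*(-8540) = (40420/27)*(-8540) = -345186800/27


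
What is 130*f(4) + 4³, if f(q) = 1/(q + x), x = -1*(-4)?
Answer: 321/4 ≈ 80.250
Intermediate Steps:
x = 4
f(q) = 1/(4 + q) (f(q) = 1/(q + 4) = 1/(4 + q))
130*f(4) + 4³ = 130/(4 + 4) + 4³ = 130/8 + 64 = 130*(⅛) + 64 = 65/4 + 64 = 321/4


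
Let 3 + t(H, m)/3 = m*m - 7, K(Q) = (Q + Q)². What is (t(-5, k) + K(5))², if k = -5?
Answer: 21025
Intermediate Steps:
K(Q) = 4*Q² (K(Q) = (2*Q)² = 4*Q²)
t(H, m) = -30 + 3*m² (t(H, m) = -9 + 3*(m*m - 7) = -9 + 3*(m² - 7) = -9 + 3*(-7 + m²) = -9 + (-21 + 3*m²) = -30 + 3*m²)
(t(-5, k) + K(5))² = ((-30 + 3*(-5)²) + 4*5²)² = ((-30 + 3*25) + 4*25)² = ((-30 + 75) + 100)² = (45 + 100)² = 145² = 21025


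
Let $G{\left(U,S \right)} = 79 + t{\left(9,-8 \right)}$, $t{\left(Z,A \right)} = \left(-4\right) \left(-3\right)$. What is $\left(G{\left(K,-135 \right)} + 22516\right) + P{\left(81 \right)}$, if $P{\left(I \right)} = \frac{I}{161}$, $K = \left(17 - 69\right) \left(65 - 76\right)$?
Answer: $\frac{3639808}{161} \approx 22608.0$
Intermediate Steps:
$t{\left(Z,A \right)} = 12$
$K = 572$ ($K = \left(-52\right) \left(-11\right) = 572$)
$P{\left(I \right)} = \frac{I}{161}$ ($P{\left(I \right)} = I \frac{1}{161} = \frac{I}{161}$)
$G{\left(U,S \right)} = 91$ ($G{\left(U,S \right)} = 79 + 12 = 91$)
$\left(G{\left(K,-135 \right)} + 22516\right) + P{\left(81 \right)} = \left(91 + 22516\right) + \frac{1}{161} \cdot 81 = 22607 + \frac{81}{161} = \frac{3639808}{161}$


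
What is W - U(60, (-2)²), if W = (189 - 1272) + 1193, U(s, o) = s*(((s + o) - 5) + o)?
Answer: -3670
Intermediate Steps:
U(s, o) = s*(-5 + s + 2*o) (U(s, o) = s*(((o + s) - 5) + o) = s*((-5 + o + s) + o) = s*(-5 + s + 2*o))
W = 110 (W = -1083 + 1193 = 110)
W - U(60, (-2)²) = 110 - 60*(-5 + 60 + 2*(-2)²) = 110 - 60*(-5 + 60 + 2*4) = 110 - 60*(-5 + 60 + 8) = 110 - 60*63 = 110 - 1*3780 = 110 - 3780 = -3670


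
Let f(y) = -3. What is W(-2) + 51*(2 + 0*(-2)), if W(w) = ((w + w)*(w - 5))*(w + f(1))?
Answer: -38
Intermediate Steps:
W(w) = 2*w*(-5 + w)*(-3 + w) (W(w) = ((w + w)*(w - 5))*(w - 3) = ((2*w)*(-5 + w))*(-3 + w) = (2*w*(-5 + w))*(-3 + w) = 2*w*(-5 + w)*(-3 + w))
W(-2) + 51*(2 + 0*(-2)) = 2*(-2)*(15 + (-2)² - 8*(-2)) + 51*(2 + 0*(-2)) = 2*(-2)*(15 + 4 + 16) + 51*(2 + 0) = 2*(-2)*35 + 51*2 = -140 + 102 = -38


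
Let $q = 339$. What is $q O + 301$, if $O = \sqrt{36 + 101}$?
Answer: $301 + 339 \sqrt{137} \approx 4268.9$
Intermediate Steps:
$O = \sqrt{137} \approx 11.705$
$q O + 301 = 339 \sqrt{137} + 301 = 301 + 339 \sqrt{137}$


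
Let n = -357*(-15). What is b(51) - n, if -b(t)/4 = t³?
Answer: -535959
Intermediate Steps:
b(t) = -4*t³
n = 5355
b(51) - n = -4*51³ - 1*5355 = -4*132651 - 5355 = -530604 - 5355 = -535959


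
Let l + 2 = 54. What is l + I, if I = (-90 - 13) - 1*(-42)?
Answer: -9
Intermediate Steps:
l = 52 (l = -2 + 54 = 52)
I = -61 (I = -103 + 42 = -61)
l + I = 52 - 61 = -9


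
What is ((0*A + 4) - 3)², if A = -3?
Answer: 1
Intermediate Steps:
((0*A + 4) - 3)² = ((0*(-3) + 4) - 3)² = ((0 + 4) - 3)² = (4 - 3)² = 1² = 1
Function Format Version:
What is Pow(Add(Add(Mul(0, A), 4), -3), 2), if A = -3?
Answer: 1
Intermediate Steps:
Pow(Add(Add(Mul(0, A), 4), -3), 2) = Pow(Add(Add(Mul(0, -3), 4), -3), 2) = Pow(Add(Add(0, 4), -3), 2) = Pow(Add(4, -3), 2) = Pow(1, 2) = 1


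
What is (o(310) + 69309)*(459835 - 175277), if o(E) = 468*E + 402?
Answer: 61120497378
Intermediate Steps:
o(E) = 402 + 468*E
(o(310) + 69309)*(459835 - 175277) = ((402 + 468*310) + 69309)*(459835 - 175277) = ((402 + 145080) + 69309)*284558 = (145482 + 69309)*284558 = 214791*284558 = 61120497378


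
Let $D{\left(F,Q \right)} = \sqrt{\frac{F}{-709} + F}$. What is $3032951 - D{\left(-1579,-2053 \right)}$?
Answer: $3032951 - \frac{2 i \sqrt{198153447}}{709} \approx 3.033 \cdot 10^{6} - 39.709 i$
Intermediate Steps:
$D{\left(F,Q \right)} = \frac{2 \sqrt{125493} \sqrt{F}}{709}$ ($D{\left(F,Q \right)} = \sqrt{F \left(- \frac{1}{709}\right) + F} = \sqrt{- \frac{F}{709} + F} = \sqrt{\frac{708 F}{709}} = \frac{2 \sqrt{125493} \sqrt{F}}{709}$)
$3032951 - D{\left(-1579,-2053 \right)} = 3032951 - \frac{2 \sqrt{125493} \sqrt{-1579}}{709} = 3032951 - \frac{2 \sqrt{125493} i \sqrt{1579}}{709} = 3032951 - \frac{2 i \sqrt{198153447}}{709}$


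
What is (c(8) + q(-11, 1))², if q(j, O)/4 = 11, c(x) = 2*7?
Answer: 3364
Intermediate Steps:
c(x) = 14
q(j, O) = 44 (q(j, O) = 4*11 = 44)
(c(8) + q(-11, 1))² = (14 + 44)² = 58² = 3364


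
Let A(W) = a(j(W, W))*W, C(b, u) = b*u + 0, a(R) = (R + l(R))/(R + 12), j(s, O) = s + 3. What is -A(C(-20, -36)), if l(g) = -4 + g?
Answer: -9888/7 ≈ -1412.6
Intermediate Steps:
j(s, O) = 3 + s
a(R) = (-4 + 2*R)/(12 + R) (a(R) = (R + (-4 + R))/(R + 12) = (-4 + 2*R)/(12 + R))
C(b, u) = b*u
A(W) = 2*W*(1 + W)/(15 + W) (A(W) = (2*(-2 + (3 + W))/(12 + (3 + W)))*W = (2*(1 + W)/(15 + W))*W = 2*W*(1 + W)/(15 + W))
-A(C(-20, -36)) = -2*(-20*(-36))*(1 - 20*(-36))/(15 - 20*(-36)) = -2*720*(1 + 720)/(15 + 720) = -2*720*721/735 = -1*9888/7 = -9888/7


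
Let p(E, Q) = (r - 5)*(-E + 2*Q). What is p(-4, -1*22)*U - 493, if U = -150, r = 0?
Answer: -30493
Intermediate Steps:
p(E, Q) = -10*Q + 5*E (p(E, Q) = (0 - 5)*(-E + 2*Q) = -5*(-E + 2*Q) = -10*Q + 5*E)
p(-4, -1*22)*U - 493 = (-(-10)*22 + 5*(-4))*(-150) - 493 = (-10*(-22) - 20)*(-150) - 493 = (220 - 20)*(-150) - 493 = 200*(-150) - 493 = -30000 - 493 = -30493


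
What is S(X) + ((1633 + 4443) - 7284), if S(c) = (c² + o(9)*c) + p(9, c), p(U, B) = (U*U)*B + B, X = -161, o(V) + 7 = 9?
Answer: 11189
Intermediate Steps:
o(V) = 2 (o(V) = -7 + 9 = 2)
p(U, B) = B + B*U² (p(U, B) = U²*B + B = B*U² + B = B + B*U²)
S(c) = c² + 84*c (S(c) = (c² + 2*c) + c*(1 + 9²) = (c² + 2*c) + c*(1 + 81) = (c² + 2*c) + c*82 = (c² + 2*c) + 82*c = c² + 84*c)
S(X) + ((1633 + 4443) - 7284) = -161*(84 - 161) + ((1633 + 4443) - 7284) = -161*(-77) + (6076 - 7284) = 12397 - 1208 = 11189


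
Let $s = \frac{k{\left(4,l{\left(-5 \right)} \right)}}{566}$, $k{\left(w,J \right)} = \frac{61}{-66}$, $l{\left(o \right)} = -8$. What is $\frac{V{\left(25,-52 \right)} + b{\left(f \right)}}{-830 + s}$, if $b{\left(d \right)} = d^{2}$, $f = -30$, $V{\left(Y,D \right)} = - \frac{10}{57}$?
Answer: $- \frac{27767960}{25613273} \approx -1.0841$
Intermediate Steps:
$V{\left(Y,D \right)} = - \frac{10}{57}$ ($V{\left(Y,D \right)} = \left(-10\right) \frac{1}{57} = - \frac{10}{57}$)
$k{\left(w,J \right)} = - \frac{61}{66}$ ($k{\left(w,J \right)} = 61 \left(- \frac{1}{66}\right) = - \frac{61}{66}$)
$s = - \frac{61}{37356}$ ($s = - \frac{61}{66 \cdot 566} = \left(- \frac{61}{66}\right) \frac{1}{566} = - \frac{61}{37356} \approx -0.0016329$)
$\frac{V{\left(25,-52 \right)} + b{\left(f \right)}}{-830 + s} = \frac{- \frac{10}{57} + \left(-30\right)^{2}}{-830 - \frac{61}{37356}} = \frac{- \frac{10}{57} + 900}{- \frac{31005541}{37356}} = \frac{51290}{57} \left(- \frac{37356}{31005541}\right) = - \frac{27767960}{25613273}$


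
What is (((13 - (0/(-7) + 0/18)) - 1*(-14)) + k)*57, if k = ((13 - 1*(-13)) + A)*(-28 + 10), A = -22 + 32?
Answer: -35397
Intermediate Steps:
A = 10
k = -648 (k = ((13 - 1*(-13)) + 10)*(-28 + 10) = ((13 + 13) + 10)*(-18) = (26 + 10)*(-18) = 36*(-18) = -648)
(((13 - (0/(-7) + 0/18)) - 1*(-14)) + k)*57 = (((13 - (0/(-7) + 0/18)) - 1*(-14)) - 648)*57 = (((13 - (0*(-⅐) + 0*(1/18))) + 14) - 648)*57 = (((13 - (0 + 0)) + 14) - 648)*57 = (((13 - 1*0) + 14) - 648)*57 = (((13 + 0) + 14) - 648)*57 = ((13 + 14) - 648)*57 = (27 - 648)*57 = -621*57 = -35397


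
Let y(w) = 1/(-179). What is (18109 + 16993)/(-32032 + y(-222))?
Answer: -6283258/5733729 ≈ -1.0958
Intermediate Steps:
y(w) = -1/179
(18109 + 16993)/(-32032 + y(-222)) = (18109 + 16993)/(-32032 - 1/179) = 35102/(-5733729/179) = 35102*(-179/5733729) = -6283258/5733729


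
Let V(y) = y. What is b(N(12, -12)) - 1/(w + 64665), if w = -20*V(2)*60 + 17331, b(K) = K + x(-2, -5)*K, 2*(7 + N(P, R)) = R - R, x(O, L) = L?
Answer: 2228687/79596 ≈ 28.000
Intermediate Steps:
N(P, R) = -7 (N(P, R) = -7 + (R - R)/2 = -7 + (½)*0 = -7 + 0 = -7)
b(K) = -4*K (b(K) = K - 5*K = -4*K)
w = 14931 (w = -20*2*60 + 17331 = -40*60 + 17331 = -2400 + 17331 = 14931)
b(N(12, -12)) - 1/(w + 64665) = -4*(-7) - 1/(14931 + 64665) = 28 - 1/79596 = 2228687/79596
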